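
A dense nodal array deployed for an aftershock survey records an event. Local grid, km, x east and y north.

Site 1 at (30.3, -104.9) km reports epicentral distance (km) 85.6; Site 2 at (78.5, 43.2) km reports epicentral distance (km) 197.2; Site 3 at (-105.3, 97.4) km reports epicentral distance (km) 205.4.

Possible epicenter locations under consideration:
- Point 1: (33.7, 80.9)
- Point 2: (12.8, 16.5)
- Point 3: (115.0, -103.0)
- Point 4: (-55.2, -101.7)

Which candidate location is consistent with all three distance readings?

Point 4

For each candidate, compare |candidate − station| to the reported distance:
Point 1: residuals Site 1 100.2, Site 2 138.6, Site 3 65.4 → max 138.6 km
Point 2: residuals Site 1 37.1, Site 2 126.3, Site 3 62.2 → max 126.3 km
Point 3: residuals Site 1 0.9, Site 2 46.5, Site 3 92.4 → max 92.4 km
Point 4: residuals Site 1 0.0, Site 2 0.0, Site 3 0.1 → max 0.1 km
Only Point 4 has all residuals ≈ 0.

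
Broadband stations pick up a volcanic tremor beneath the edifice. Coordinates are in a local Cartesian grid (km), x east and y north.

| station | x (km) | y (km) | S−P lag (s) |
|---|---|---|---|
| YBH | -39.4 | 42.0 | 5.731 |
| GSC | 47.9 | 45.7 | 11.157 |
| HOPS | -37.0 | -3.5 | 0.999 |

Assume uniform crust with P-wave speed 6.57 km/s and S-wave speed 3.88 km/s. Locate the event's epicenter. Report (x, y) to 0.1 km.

x ≈ -40.5 km, y ≈ -12.3 km

Distance from S−P lag: d = Δt · v_P v_S / (v_P − v_S) = Δt · (6.57·3.88)/(6.57−3.88) ≈ 9.4764·Δt.
So d_YBH = 54.31, d_GSC = 105.73, d_HOPS = 9.47 km.
Circle about each station: (x + 39.4)² + (y − 42.0)² = 54.31²; (x − 47.9)² + (y − 45.7)² = 105.73²; (x + 37.0)² + (y + 3.5)² = 9.47².
Subtracting the YBH equation from the GSC and HOPS equations removes the quadratic terms:
174.6 x + 7.4 y = -7162.72
4.8 x − 91.0 y = 924.79
Solving the 2×2 system: x ≈ -40.5, y ≈ -12.3 km.
Check against YBH (with the unrounded x, y): √((x + 39.4)²+(y − 42.0)²) = 54.31 ≈ 54.31 km. ✓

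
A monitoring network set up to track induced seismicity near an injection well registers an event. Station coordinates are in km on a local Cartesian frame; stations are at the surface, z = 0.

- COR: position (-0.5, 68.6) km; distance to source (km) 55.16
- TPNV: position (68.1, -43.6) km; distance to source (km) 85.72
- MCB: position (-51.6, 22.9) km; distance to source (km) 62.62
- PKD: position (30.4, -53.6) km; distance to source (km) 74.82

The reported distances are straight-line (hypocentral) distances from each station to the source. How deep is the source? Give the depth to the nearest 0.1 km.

Each station gives a sphere (x−x_i)² + (y−y_i)² + z² = d_i² (stations at z=0).
Subtracting the COR sphere from TPNV and MCB: z² cancels, leaving linear equations in x and y:
137.2 x − 224.4 y = -2472.93
-102.2 x − 91.4 y = -2397.88
Solving: x ≈ 8.797, y ≈ 16.399 km (keep extra digits for the depth step; rounded: 8.8, 16.4).
Then from the COR sphere: z² = 55.16² − (x + 0.5)² − (y − 68.6)² with x = 8.797, y = 16.399, so z ≈ 15.207 ≈ 15.2 km.

15.2 km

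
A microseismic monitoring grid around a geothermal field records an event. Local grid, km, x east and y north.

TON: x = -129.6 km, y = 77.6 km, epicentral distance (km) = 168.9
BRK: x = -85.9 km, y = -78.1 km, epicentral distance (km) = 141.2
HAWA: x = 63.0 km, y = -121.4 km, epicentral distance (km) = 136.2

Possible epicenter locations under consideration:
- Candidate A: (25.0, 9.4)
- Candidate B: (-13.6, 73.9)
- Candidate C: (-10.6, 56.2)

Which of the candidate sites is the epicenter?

Candidate A

For each candidate, compare |candidate − station| to the reported distance:
Candidate A: residuals TON 0.1, BRK 0.1, HAWA 0.0 → max 0.1 km
Candidate B: residuals TON 52.8, BRK 27.1, HAWA 73.6 → max 73.6 km
Candidate C: residuals TON 48.0, BRK 12.8, HAWA 56.0 → max 56.0 km
Only Candidate A has all residuals ≈ 0.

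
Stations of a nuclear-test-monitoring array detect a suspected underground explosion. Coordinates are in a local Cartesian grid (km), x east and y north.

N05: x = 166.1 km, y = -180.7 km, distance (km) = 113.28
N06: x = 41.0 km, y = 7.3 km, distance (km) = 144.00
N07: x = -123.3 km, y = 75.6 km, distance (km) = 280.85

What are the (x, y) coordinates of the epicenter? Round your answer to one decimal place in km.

x ≈ 62.4 km, y ≈ -135.1 km

Circle about each station: (x − 166.1)² + (y + 180.7)² = 113.28²; (x − 41.0)² + (y − 7.3)² = 144.00²; (x + 123.3)² + (y − 75.6)² = 280.85².
Subtracting pairs of circle equations eliminates x²+y² and gives linear equations (the radical axes):
-250.2 x + 376.0 y = -66411.05
-578.8 x + 512.6 y = -105367.81
Solving the 2×2 system: x ≈ 62.4, y ≈ -135.1 km.
Check against N05 (with the unrounded x, y): √((x − 166.1)²+(y + 180.7)²) = 113.29 ≈ 113.28 km. ✓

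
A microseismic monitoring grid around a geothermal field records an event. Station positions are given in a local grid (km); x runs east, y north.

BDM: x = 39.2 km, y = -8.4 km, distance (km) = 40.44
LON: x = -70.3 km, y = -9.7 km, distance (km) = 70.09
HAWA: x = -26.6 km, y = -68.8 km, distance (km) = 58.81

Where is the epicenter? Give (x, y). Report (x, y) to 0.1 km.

-0.5 km east, -16.1 km north

Circle about each station: (x − 39.2)² + (y + 8.4)² = 40.44²; (x + 70.3)² + (y + 9.7)² = 70.09²; (x + 26.6)² + (y + 68.8)² = 58.81².
Subtracting pairs of circle equations eliminates x²+y² and gives linear equations (the radical axes):
-219.0 x − 2.6 y = 151.77
-131.6 x − 120.8 y = 2010.58
Solving the 2×2 system: x ≈ -0.5, y ≈ -16.1 km.
Check against BDM (with the unrounded x, y): √((x − 39.2)²+(y + 8.4)²) = 40.44 ≈ 40.44 km. ✓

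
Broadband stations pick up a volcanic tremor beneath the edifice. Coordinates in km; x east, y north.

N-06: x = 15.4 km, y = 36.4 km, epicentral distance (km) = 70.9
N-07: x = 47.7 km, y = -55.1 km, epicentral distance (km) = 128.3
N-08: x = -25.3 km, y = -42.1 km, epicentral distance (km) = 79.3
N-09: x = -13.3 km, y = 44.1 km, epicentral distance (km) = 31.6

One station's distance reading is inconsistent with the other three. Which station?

Solve using three stations at a time. Using N-07, N-08, N-09 (subtract circle equations pairwise → linear system) gives (x, y) ≈ (-43.6, 35.1).
Distances from that point to each station vs reported:
  N-06: calculated 59.0 vs reported 70.9 → residual 11.9 km
  N-07: calculated 128.3 vs reported 128.3 → residual 0.0 km
  N-08: calculated 79.3 vs reported 79.3 → residual 0.0 km
  N-09: calculated 31.6 vs reported 31.6 → residual 0.0 km
N-07, N-08, N-09 are mutually consistent (residuals ≈ 0); N-06 is off by 11.9 km.

N-06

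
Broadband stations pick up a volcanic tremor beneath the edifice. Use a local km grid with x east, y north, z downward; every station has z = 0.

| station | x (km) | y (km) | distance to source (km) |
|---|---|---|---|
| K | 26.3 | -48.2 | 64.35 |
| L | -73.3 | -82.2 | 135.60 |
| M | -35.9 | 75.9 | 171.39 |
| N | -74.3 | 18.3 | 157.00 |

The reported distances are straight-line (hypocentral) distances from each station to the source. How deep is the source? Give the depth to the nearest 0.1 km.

59.4 km

Each station gives a sphere (x−x_i)² + (y−y_i)² + z² = d_i² (stations at z=0).
Subtracting the K sphere from L and M: z² cancels, leaving linear equations in x and y:
-199.2 x − 68.0 y = -5131.64
-124.4 x + 248.2 y = -21198.92
Solving: x ≈ 46.894, y ≈ -61.907 km (keep extra digits for the depth step; rounded: 46.9, -61.9).
Then from the K sphere: z² = 64.35² − (x − 26.3)² − (y + 48.2)² with x = 46.894, y = -61.907, so z ≈ 59.405 ≈ 59.4 km.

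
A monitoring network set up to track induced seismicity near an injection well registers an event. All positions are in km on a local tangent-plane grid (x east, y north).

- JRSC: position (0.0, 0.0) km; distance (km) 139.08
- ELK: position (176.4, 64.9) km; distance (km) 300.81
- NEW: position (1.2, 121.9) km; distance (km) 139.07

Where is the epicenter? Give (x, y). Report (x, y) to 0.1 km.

Circle about each station: x² + y² = 139.08²; (x − 176.4)² + (y − 64.9)² = 300.81²; (x − 1.2)² + (y − 121.9)² = 139.07².
Subtracting the JRSC equation from the ELK and NEW equations removes the quadratic terms:
352.8 x + 129.8 y = -35814.44
2.4 x + 243.8 y = 14863.83
Solving the 2×2 system: x ≈ -124.4, y ≈ 62.2 km.

-124.4 km east, 62.2 km north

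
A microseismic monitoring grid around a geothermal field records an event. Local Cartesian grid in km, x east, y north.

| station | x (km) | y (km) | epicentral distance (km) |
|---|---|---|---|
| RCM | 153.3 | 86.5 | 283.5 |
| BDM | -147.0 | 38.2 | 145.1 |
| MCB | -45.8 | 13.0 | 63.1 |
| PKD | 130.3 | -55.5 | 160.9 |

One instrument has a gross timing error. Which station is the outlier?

RCM

Solve using three stations at a time. Using BDM, MCB, PKD (subtract circle equations pairwise → linear system) gives (x, y) ≈ (-30.4, -48.2).
Distances from that point to each station vs reported:
  RCM: calculated 227.8 vs reported 283.5 → residual 55.7 km
  BDM: calculated 145.1 vs reported 145.1 → residual 0.0 km
  MCB: calculated 63.1 vs reported 63.1 → residual 0.0 km
  PKD: calculated 160.9 vs reported 160.9 → residual 0.0 km
BDM, MCB, PKD are mutually consistent (residuals ≈ 0); RCM is off by 55.7 km.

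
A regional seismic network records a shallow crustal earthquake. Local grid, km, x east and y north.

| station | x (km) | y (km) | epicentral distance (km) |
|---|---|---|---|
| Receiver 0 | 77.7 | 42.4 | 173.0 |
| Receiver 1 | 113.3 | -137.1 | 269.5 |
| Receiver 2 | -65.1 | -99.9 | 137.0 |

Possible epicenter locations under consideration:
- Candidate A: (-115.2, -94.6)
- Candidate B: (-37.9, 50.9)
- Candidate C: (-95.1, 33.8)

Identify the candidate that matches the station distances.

For each candidate, compare |candidate − station| to the reported distance:
Candidate A: residuals Receiver 0 63.6, Receiver 1 37.1, Receiver 2 86.6 → max 86.6 km
Candidate B: residuals Receiver 0 57.1, Receiver 1 28.2, Receiver 2 16.2 → max 57.1 km
Candidate C: residuals Receiver 0 0.0, Receiver 1 0.0, Receiver 2 0.0 → max 0.0 km
Only Candidate C has all residuals ≈ 0.

Candidate C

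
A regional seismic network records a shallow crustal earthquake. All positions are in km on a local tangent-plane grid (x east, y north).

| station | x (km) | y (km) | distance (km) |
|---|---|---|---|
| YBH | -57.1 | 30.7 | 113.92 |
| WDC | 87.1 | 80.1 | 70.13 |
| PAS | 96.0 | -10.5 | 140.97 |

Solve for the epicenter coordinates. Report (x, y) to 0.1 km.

x ≈ 24.0 km, y ≈ 110.7 km

Circle about each station: (x + 57.1)² + (y − 30.7)² = 113.92²; (x − 87.1)² + (y − 80.1)² = 70.13²; (x − 96.0)² + (y + 10.5)² = 140.97².
Subtracting the YBH equation from the WDC and PAS equations removes the quadratic terms:
288.4 x + 98.8 y = 17859.07
306.2 x − 82.4 y = -1771.42
Solving the 2×2 system: x ≈ 24.0, y ≈ 110.7 km.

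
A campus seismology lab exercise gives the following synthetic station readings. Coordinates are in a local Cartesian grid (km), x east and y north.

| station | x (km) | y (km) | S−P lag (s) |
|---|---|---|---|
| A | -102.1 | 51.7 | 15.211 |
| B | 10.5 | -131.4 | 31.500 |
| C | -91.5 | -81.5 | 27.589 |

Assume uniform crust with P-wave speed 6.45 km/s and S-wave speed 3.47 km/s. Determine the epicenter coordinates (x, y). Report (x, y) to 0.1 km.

Distance from S−P lag: d = Δt · v_P v_S / (v_P − v_S) = Δt · (6.45·3.47)/(6.45−3.47) ≈ 7.5106·Δt.
So d_A = 114.24, d_B = 236.58, d_C = 207.21 km.
Circle about each station: (x + 102.1)² + (y − 51.7)² = 114.24²; (x − 10.5)² + (y + 131.4)² = 236.58²; (x + 91.5)² + (y + 81.5)² = 207.21².
Subtracting the A equation from the B and C equations removes the quadratic terms:
225.2 x − 366.2 y = -38640.41
21.2 x − 266.4 y = -27968.01
Solving the 2×2 system: x ≈ -1.0, y ≈ 104.9 km.
Check against A (with the unrounded x, y): √((x + 102.1)²+(y − 51.7)²) = 114.25 ≈ 114.24 km. ✓

(-1.0, 104.9)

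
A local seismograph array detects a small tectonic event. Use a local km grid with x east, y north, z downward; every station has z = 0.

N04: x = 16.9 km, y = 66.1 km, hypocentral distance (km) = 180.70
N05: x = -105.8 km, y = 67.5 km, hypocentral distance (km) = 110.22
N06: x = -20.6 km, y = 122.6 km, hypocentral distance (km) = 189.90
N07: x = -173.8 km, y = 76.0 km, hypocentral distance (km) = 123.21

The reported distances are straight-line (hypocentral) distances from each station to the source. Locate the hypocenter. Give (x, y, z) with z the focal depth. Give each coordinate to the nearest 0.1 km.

Each station gives a sphere (x−x_i)² + (y−y_i)² + z² = d_i² (stations at z=0).
Subtracting the N04 sphere from N05 and N06: z² cancels, leaving linear equations in x and y:
-245.4 x + 2.8 y = 31599.11
-75.0 x + 113.0 y = 7390.78
Solving: x ≈ -128.996, y ≈ -20.212 km (keep extra digits for the depth step; rounded: -129.0, -20.2).
Then from the N04 sphere: z² = 180.70² − (x − 16.9)² − (y − 66.1)² with x = -128.996, y = -20.212, so z ≈ 62.587 ≈ 62.6 km.

(-129.0, -20.2, 62.6)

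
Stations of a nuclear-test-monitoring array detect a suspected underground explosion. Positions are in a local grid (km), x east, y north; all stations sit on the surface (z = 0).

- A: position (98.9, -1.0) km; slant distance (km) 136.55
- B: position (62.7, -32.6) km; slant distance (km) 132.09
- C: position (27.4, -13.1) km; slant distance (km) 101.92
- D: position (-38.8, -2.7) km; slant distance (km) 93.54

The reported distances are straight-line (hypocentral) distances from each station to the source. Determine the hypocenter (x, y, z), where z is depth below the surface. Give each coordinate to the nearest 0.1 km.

x ≈ -6.7 km, y ≈ 64.5 km, depth ≈ 56.6 km

Each station gives a sphere (x−x_i)² + (y−y_i)² + z² = d_i² (stations at z=0).
Subtracting the A sphere from B and C: z² cancels, leaving linear equations in x and y:
-72.4 x − 63.2 y = -3590.03
-143.0 x − 24.2 y = -601.62
Solving: x ≈ -6.706, y ≈ 64.486 km (keep extra digits for the depth step; rounded: -6.7, 64.5).
Then from the A sphere: z² = 136.55² − (x − 98.9)² − (y + 1.0)² with x = -6.706, y = 64.486, so z ≈ 56.611 ≈ 56.6 km.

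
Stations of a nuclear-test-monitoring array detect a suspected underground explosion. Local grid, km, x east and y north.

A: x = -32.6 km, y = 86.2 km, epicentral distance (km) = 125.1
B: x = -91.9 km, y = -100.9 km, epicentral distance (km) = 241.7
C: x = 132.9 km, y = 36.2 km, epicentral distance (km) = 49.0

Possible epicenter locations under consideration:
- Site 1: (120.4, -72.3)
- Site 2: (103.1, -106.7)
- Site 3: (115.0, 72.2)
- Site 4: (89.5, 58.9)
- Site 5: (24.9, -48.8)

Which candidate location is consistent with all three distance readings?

Site 4

For each candidate, compare |candidate − station| to the reported distance:
Site 1: residuals A 95.2, B 27.5, C 60.2 → max 95.2 km
Site 2: residuals A 110.7, B 46.6, C 97.0 → max 110.7 km
Site 3: residuals A 23.2, B 28.1, C 8.8 → max 28.1 km
Site 4: residuals A 0.0, B 0.0, C 0.0 → max 0.0 km
Site 5: residuals A 21.6, B 113.8, C 88.4 → max 113.8 km
Only Site 4 has all residuals ≈ 0.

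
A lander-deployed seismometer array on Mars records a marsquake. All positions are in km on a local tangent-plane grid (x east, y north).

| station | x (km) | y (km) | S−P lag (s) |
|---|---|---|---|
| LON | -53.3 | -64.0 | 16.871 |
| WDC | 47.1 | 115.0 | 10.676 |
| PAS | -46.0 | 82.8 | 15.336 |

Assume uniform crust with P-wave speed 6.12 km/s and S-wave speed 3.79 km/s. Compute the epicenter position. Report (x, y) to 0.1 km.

x ≈ 92.7 km, y ≈ 19.0 km

Distance from S−P lag: d = Δt · v_P v_S / (v_P − v_S) = Δt · (6.12·3.79)/(6.12−3.79) ≈ 9.9548·Δt.
So d_LON = 167.95, d_WDC = 106.28, d_PAS = 152.67 km.
Circle about each station: (x + 53.3)² + (y + 64.0)² = 167.95²; (x − 47.1)² + (y − 115.0)² = 106.28²; (x + 46.0)² + (y − 82.8)² = 152.67².
Subtracting pairs of circle equations eliminates x²+y² and gives linear equations (the radical axes):
200.8 x + 358.0 y = 25418.28
14.6 x + 293.6 y = 6934.02
Solving the 2×2 system: x ≈ 92.7, y ≈ 19.0 km.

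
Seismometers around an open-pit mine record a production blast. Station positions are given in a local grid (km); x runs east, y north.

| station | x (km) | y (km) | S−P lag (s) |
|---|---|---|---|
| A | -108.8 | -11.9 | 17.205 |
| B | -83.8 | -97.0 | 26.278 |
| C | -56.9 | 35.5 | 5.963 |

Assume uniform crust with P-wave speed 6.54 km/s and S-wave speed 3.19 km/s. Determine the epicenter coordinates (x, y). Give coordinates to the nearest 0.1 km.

(-26.0, 56.1)

Distance from S−P lag: d = Δt · v_P v_S / (v_P − v_S) = Δt · (6.54·3.19)/(6.54−3.19) ≈ 6.2276·Δt.
So d_A = 107.15, d_B = 163.65, d_C = 37.14 km.
Circle about each station: (x + 108.8)² + (y + 11.9)² = 107.15²; (x + 83.8)² + (y + 97.0)² = 163.65²; (x + 56.9)² + (y − 35.5)² = 37.14².
Subtracting pairs of circle equations eliminates x²+y² and gives linear equations (the radical axes):
50.0 x − 170.2 y = -10847.81
103.8 x + 94.8 y = 2620.55
Solving the 2×2 system: x ≈ -26.0, y ≈ 56.1 km.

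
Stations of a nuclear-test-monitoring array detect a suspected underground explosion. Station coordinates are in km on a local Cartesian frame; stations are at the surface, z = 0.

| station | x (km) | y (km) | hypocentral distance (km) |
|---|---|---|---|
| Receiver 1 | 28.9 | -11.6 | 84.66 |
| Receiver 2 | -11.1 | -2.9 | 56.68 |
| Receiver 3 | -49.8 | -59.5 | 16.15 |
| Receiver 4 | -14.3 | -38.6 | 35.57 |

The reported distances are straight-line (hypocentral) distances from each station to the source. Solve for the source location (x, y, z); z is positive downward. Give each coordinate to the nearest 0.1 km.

Each station gives a sphere (x−x_i)² + (y−y_i)² + z² = d_i² (stations at z=0).
Subtracting the Receiver 1 sphere from Receiver 2 and Receiver 3: z² cancels, leaving linear equations in x and y:
-80.0 x + 17.4 y = 3116.54
-157.4 x − 95.8 y = 11957.01
Solving: x ≈ -48.700, y ≈ -44.797 km (keep extra digits for the depth step; rounded: -48.7, -44.8).
Then from the Receiver 1 sphere: z² = 84.66² − (x − 28.9)² − (y + 11.6)² with x = -48.700, y = -44.797, so z ≈ 6.597 ≈ 6.6 km.

(-48.7, -44.8, 6.6)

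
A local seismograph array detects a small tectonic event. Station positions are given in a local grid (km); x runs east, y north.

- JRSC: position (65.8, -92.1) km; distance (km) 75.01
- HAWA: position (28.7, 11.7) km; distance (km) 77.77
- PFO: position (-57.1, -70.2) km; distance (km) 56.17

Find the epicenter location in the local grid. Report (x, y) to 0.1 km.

(-1.9, -59.8)

Circle about each station: (x − 65.8)² + (y + 92.1)² = 75.01²; (x − 28.7)² + (y − 11.7)² = 77.77²; (x + 57.1)² + (y + 70.2)² = 56.17².
Subtracting the JRSC equation from the HAWA and PFO equations removes the quadratic terms:
-74.2 x + 207.6 y = -12273.14
-245.8 x + 43.8 y = -2152.17
Solving the 2×2 system: x ≈ -1.9, y ≈ -59.8 km.
Check against JRSC (with the unrounded x, y): √((x − 65.8)²+(y + 92.1)²) = 75.01 ≈ 75.01 km. ✓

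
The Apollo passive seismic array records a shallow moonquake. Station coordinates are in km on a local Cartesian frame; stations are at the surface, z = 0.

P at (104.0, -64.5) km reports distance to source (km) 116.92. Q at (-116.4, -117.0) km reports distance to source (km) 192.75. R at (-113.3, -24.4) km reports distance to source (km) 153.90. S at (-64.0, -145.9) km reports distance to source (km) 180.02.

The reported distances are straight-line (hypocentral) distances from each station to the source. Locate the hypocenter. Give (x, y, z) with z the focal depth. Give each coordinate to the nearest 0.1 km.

Each station gives a sphere (x−x_i)² + (y−y_i)² + z² = d_i² (stations at z=0).
Subtracting the P sphere from Q and R: z² cancels, leaving linear equations in x and y:
-440.8 x − 105.0 y = -11220.57
-434.6 x + 80.2 y = -11558.92
Solving: x ≈ 26.098, y ≈ -2.701 km (keep extra digits for the depth step; rounded: 26.1, -2.7).
Then from the P sphere: z² = 116.92² − (x − 104.0)² − (y + 64.5)² with x = 26.098, y = -2.701, so z ≈ 61.502 ≈ 61.5 km.

x ≈ 26.1 km, y ≈ -2.7 km, depth ≈ 61.5 km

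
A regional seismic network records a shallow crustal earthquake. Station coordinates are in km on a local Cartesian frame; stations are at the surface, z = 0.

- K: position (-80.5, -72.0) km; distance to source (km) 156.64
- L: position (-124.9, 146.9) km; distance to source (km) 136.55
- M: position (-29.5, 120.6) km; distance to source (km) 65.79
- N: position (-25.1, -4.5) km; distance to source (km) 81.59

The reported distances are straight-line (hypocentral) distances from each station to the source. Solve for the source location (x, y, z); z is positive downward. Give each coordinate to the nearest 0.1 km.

(-20.4, 67.6, 37.9)

Each station gives a sphere (x−x_i)² + (y−y_i)² + z² = d_i² (stations at z=0).
Subtracting the K sphere from L and M: z² cancels, leaving linear equations in x and y:
-88.8 x + 437.8 y = 31405.56
102.0 x + 385.2 y = 23958.13
Solving: x ≈ -20.397, y ≈ 67.598 km (keep extra digits for the depth step; rounded: -20.4, 67.6).
Then from the K sphere: z² = 156.64² − (x + 80.5)² − (y + 72.0)² with x = -20.397, y = 67.598, so z ≈ 37.896 ≈ 37.9 km.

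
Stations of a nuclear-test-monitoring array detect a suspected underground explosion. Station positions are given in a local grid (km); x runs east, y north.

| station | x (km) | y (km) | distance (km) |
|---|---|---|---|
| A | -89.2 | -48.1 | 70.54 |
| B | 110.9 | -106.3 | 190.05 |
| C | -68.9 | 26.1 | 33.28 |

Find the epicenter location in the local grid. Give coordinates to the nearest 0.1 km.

(-43.0, 5.2)

Circle about each station: (x + 89.2)² + (y + 48.1)² = 70.54²; (x − 110.9)² + (y + 106.3)² = 190.05²; (x + 68.9)² + (y − 26.1)² = 33.28².
Subtracting pairs of circle equations eliminates x²+y² and gives linear equations (the radical axes):
400.2 x − 116.4 y = -17814.86
40.6 x + 148.4 y = -973.50
Solving the 2×2 system: x ≈ -43.0, y ≈ 5.2 km.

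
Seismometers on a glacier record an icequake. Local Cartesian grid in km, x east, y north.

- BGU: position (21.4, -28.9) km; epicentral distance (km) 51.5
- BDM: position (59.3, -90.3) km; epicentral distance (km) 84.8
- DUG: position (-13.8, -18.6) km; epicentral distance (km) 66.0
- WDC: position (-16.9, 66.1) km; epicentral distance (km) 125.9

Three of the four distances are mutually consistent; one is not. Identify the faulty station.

DUG

Solve using three stations at a time. Using BGU, BDM, WDC (subtract circle equations pairwise → linear system) gives (x, y) ≈ (-19.7, -59.7).
Distances from that point to each station vs reported:
  BGU: calculated 51.4 vs reported 51.5 → residual 0.1 km
  BDM: calculated 84.7 vs reported 84.8 → residual 0.1 km
  DUG: calculated 41.6 vs reported 66.0 → residual 24.4 km
  WDC: calculated 125.9 vs reported 125.9 → residual 0.0 km
BGU, BDM, WDC are mutually consistent (residuals ≈ 0); DUG is off by 24.4 km.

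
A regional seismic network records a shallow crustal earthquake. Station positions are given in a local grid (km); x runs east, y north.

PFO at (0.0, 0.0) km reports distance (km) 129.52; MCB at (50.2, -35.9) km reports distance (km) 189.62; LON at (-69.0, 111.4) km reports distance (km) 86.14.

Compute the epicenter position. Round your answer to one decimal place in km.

-122.0 km east, 43.5 km north

Circle about each station: x² + y² = 129.52²; (x − 50.2)² + (y + 35.9)² = 189.62²; (x + 69.0)² + (y − 111.4)² = 86.14².
Subtracting the PFO equation from the MCB and LON equations removes the quadratic terms:
100.4 x − 71.8 y = -15371.46
-138.0 x + 222.8 y = 26526.29
Solving the 2×2 system: x ≈ -122.0, y ≈ 43.5 km.
Check against PFO (with the unrounded x, y): √(x²+y²) = 129.52 ≈ 129.52 km. ✓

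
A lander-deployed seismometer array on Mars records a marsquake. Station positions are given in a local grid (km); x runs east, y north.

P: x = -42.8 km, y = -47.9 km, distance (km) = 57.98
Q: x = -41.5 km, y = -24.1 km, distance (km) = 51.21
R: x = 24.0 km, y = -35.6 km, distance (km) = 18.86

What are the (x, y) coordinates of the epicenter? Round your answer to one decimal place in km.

Circle about each station: (x + 42.8)² + (y + 47.9)² = 57.98²; (x + 41.5)² + (y + 24.1)² = 51.21²; (x − 24.0)² + (y + 35.6)² = 18.86².
Subtracting pairs of circle equations eliminates x²+y² and gives linear equations (the radical axes):
2.6 x + 47.6 y = -1083.97
133.6 x + 24.6 y = 723.09
Solving the 2×2 system: x ≈ 9.7, y ≈ -23.3 km.
Check against P (with the unrounded x, y): √((x + 42.8)²+(y + 47.9)²) = 57.98 ≈ 57.98 km. ✓

9.7 km east, -23.3 km north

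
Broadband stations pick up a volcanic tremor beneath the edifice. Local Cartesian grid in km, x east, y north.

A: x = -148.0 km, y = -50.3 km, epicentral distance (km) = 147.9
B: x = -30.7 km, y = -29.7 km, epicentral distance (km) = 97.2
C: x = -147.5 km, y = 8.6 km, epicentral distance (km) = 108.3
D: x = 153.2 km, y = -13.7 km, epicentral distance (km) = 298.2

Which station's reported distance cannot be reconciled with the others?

D

Solve using three stations at a time. Using A, B, C (subtract circle equations pairwise → linear system) gives (x, y) ≈ (-54.7, 64.5).
Distances from that point to each station vs reported:
  A: calculated 147.9 vs reported 147.9 → residual 0.0 km
  B: calculated 97.2 vs reported 97.2 → residual 0.0 km
  C: calculated 108.3 vs reported 108.3 → residual 0.0 km
  D: calculated 222.1 vs reported 298.2 → residual 76.1 km
A, B, C are mutually consistent (residuals ≈ 0); D is off by 76.1 km.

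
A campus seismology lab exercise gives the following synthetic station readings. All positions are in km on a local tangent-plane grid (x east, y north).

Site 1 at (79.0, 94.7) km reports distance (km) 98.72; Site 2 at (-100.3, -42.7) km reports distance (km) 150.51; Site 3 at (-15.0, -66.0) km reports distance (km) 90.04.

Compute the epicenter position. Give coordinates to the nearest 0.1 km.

43.2 km east, 2.7 km north

Circle about each station: (x − 79.0)² + (y − 94.7)² = 98.72²; (x + 100.3)² + (y + 42.7)² = 150.51²; (x + 15.0)² + (y + 66.0)² = 90.04².
Subtracting pairs of circle equations eliminates x²+y² and gives linear equations (the radical axes):
-358.6 x − 274.8 y = -16233.33
-188.0 x − 321.4 y = -8989.65
Solving the 2×2 system: x ≈ 43.2, y ≈ 2.7 km.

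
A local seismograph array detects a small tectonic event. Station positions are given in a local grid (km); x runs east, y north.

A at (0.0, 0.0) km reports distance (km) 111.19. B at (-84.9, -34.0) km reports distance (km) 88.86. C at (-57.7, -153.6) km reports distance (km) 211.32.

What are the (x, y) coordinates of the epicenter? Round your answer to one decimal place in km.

x ≈ -97.2 km, y ≈ 54.0 km

Circle about each station: x² + y² = 111.19²; (x + 84.9)² + (y + 34.0)² = 88.86²; (x + 57.7)² + (y + 153.6)² = 211.32².
Subtracting pairs of circle equations eliminates x²+y² and gives linear equations (the radical axes):
-169.8 x − 68.0 y = 12831.13
-115.4 x − 307.2 y = -5370.68
Solving the 2×2 system: x ≈ -97.2, y ≈ 54.0 km.
Check against A (with the unrounded x, y): √(x²+y²) = 111.18 ≈ 111.19 km. ✓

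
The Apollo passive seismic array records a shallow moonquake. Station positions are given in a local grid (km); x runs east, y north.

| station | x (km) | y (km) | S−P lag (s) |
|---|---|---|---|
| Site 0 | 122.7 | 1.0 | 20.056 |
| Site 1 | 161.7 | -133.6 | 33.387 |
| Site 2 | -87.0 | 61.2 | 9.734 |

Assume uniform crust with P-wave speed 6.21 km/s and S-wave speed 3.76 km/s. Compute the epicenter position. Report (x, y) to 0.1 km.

x ≈ -21.3 km, y ≈ 126.7 km

Distance from S−P lag: d = Δt · v_P v_S / (v_P − v_S) = Δt · (6.21·3.76)/(6.21−3.76) ≈ 9.5304·Δt.
So d_Site 0 = 191.14, d_Site 1 = 318.19, d_Site 2 = 92.77 km.
Circle about each station: (x − 122.7)² + (y − 1.0)² = 191.14²; (x − 161.7)² + (y + 133.6)² = 318.19²; (x + 87.0)² + (y − 61.2)² = 92.77².
Subtracting pairs of circle equations eliminates x²+y² and gives linear equations (the radical axes):
78.0 x − 269.2 y = -35770.82
-419.4 x + 120.4 y = 24186.38
Solving the 2×2 system: x ≈ -21.3, y ≈ 126.7 km.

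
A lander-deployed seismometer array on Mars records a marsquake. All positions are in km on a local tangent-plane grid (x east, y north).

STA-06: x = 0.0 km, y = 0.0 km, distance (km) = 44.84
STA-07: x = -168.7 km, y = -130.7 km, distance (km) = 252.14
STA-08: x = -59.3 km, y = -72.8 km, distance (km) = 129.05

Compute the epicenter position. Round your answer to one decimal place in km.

44.7 km east, 3.6 km north

Circle about each station: x² + y² = 44.84²; (x + 168.7)² + (y + 130.7)² = 252.14²; (x + 59.3)² + (y + 72.8)² = 129.05².
Subtracting the STA-06 equation from the STA-07 and STA-08 equations removes the quadratic terms:
-337.4 x − 261.4 y = -16021.77
-118.6 x − 145.6 y = -5826.95
Solving the 2×2 system: x ≈ 44.7, y ≈ 3.6 km.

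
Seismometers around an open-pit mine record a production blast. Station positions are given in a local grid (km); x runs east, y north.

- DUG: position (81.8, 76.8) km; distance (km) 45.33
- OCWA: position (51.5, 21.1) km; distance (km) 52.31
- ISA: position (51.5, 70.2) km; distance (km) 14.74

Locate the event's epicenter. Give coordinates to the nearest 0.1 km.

x ≈ 36.8 km, y ≈ 71.3 km

Circle about each station: (x − 81.8)² + (y − 76.8)² = 45.33²; (x − 51.5)² + (y − 21.1)² = 52.31²; (x − 51.5)² + (y − 70.2)² = 14.74².
Subtracting pairs of circle equations eliminates x²+y² and gives linear equations (the radical axes):
-60.6 x − 111.4 y = -10173.55
-60.6 x − 13.2 y = -3171.65
Solving the 2×2 system: x ≈ 36.8, y ≈ 71.3 km.
Check against DUG (with the unrounded x, y): √((x − 81.8)²+(y − 76.8)²) = 45.33 ≈ 45.33 km. ✓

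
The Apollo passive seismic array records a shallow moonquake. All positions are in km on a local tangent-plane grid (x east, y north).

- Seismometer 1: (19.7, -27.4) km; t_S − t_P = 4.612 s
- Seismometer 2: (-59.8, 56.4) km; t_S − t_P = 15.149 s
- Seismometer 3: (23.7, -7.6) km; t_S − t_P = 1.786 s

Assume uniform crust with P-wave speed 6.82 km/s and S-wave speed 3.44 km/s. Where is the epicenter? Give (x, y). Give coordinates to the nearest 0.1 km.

Distance from S−P lag: d = Δt · v_P v_S / (v_P − v_S) = Δt · (6.82·3.44)/(6.82−3.44) ≈ 6.9411·Δt.
So d_Seismometer 1 = 32.01, d_Seismometer 2 = 105.15, d_Seismometer 3 = 12.40 km.
Circle about each station: (x − 19.7)² + (y + 27.4)² = 32.01²; (x + 59.8)² + (y − 56.4)² = 105.15²; (x − 23.7)² + (y + 7.6)² = 12.40².
Subtracting pairs of circle equations eliminates x²+y² and gives linear equations (the radical axes):
-159.0 x + 167.6 y = -4413.73
8.0 x + 39.6 y = 351.48
Solving the 2×2 system: x ≈ 30.6, y ≈ 2.7 km.
Check against Seismometer 1 (with the unrounded x, y): √((x − 19.7)²+(y + 27.4)²) = 32.01 ≈ 32.01 km. ✓

(30.6, 2.7)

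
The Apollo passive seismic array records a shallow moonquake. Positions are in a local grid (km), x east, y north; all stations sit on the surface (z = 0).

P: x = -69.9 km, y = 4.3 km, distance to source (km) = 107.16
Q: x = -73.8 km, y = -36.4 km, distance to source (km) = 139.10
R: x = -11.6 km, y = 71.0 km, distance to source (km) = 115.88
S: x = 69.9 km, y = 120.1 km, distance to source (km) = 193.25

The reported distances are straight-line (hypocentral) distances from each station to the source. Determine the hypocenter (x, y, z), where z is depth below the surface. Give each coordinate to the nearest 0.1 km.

x ≈ -110.8 km, y ≈ 84.3 km, depth ≈ 58.4 km

Each station gives a sphere (x−x_i)² + (y−y_i)² + z² = d_i² (stations at z=0).
Subtracting the P sphere from Q and R: z² cancels, leaving linear equations in x and y:
-7.8 x − 81.4 y = -5998.64
116.6 x + 133.4 y = -1673.85
Solving: x ≈ -110.815, y ≈ 84.312 km (keep extra digits for the depth step; rounded: -110.8, 84.3).
Then from the P sphere: z² = 107.16² − (x + 69.9)² − (y − 4.3)² with x = -110.815, y = 84.312, so z ≈ 58.372 ≈ 58.4 km.
Check against S (with the unrounded solution): distance 193.25 ≈ 193.25 km. ✓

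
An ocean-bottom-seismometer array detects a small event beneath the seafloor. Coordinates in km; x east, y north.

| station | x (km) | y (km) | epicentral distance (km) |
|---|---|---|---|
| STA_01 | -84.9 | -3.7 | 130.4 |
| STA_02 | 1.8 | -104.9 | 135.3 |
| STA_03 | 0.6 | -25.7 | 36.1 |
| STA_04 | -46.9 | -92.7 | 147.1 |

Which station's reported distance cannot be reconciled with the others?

Solve using three stations at a time. Using STA_01, STA_02, STA_04 (subtract circle equations pairwise → linear system) gives (x, y) ≈ (42.5, 24.1).
Distances from that point to each station vs reported:
  STA_01: calculated 130.3 vs reported 130.4 → residual 0.1 km
  STA_02: calculated 135.3 vs reported 135.3 → residual 0.0 km
  STA_03: calculated 65.0 vs reported 36.1 → residual 28.9 km
  STA_04: calculated 147.1 vs reported 147.1 → residual 0.0 km
STA_01, STA_02, STA_04 are mutually consistent (residuals ≈ 0); STA_03 is off by 28.9 km.

STA_03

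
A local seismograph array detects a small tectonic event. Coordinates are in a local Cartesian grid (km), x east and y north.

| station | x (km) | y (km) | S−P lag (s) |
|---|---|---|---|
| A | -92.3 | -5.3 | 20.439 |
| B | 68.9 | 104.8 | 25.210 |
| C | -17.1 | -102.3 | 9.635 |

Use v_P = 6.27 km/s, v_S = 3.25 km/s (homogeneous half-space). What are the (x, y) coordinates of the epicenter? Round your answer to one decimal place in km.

(33.6, -61.6)

Distance from S−P lag: d = Δt · v_P v_S / (v_P − v_S) = Δt · (6.27·3.25)/(6.27−3.25) ≈ 6.7475·Δt.
So d_A = 137.91, d_B = 170.10, d_C = 65.01 km.
Circle about each station: (x + 92.3)² + (y + 5.3)² = 137.91²; (x − 68.9)² + (y − 104.8)² = 170.10²; (x + 17.1)² + (y + 102.3)² = 65.01².
Subtracting the A equation from the B and C equations removes the quadratic terms:
322.4 x + 220.2 y = -2731.97
150.4 x − 194.0 y = 17003.19
Solving the 2×2 system: x ≈ 33.6, y ≈ -61.6 km.
Check against A (with the unrounded x, y): √((x + 92.3)²+(y + 5.3)²) = 137.91 ≈ 137.91 km. ✓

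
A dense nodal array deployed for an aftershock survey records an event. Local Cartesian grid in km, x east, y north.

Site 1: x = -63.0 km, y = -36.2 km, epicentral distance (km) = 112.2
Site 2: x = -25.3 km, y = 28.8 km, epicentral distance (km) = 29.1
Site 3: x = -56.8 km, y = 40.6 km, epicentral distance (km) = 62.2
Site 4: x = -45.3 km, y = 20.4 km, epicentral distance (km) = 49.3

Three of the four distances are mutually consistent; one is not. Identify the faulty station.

Solve using three stations at a time. Using Site 2, Site 3, Site 4 (subtract circle equations pairwise → linear system) gives (x, y) ≈ (3.7, 26.1).
Distances from that point to each station vs reported:
  Site 1: calculated 91.2 vs reported 112.2 → residual 21.0 km
  Site 2: calculated 29.1 vs reported 29.1 → residual 0.0 km
  Site 3: calculated 62.2 vs reported 62.2 → residual 0.0 km
  Site 4: calculated 49.3 vs reported 49.3 → residual 0.0 km
Site 2, Site 3, Site 4 are mutually consistent (residuals ≈ 0); Site 1 is off by 21.0 km.

Site 1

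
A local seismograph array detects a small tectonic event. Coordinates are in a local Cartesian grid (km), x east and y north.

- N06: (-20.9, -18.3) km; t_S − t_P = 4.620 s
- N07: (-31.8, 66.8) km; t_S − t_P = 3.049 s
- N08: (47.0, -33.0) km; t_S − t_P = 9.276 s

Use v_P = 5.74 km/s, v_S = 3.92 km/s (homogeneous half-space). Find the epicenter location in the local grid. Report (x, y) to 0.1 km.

-47.2 km east, 32.4 km north

Distance from S−P lag: d = Δt · v_P v_S / (v_P − v_S) = Δt · (5.74·3.92)/(5.74−3.92) ≈ 12.3631·Δt.
So d_N06 = 57.12, d_N07 = 37.70, d_N08 = 114.68 km.
Circle about each station: (x + 20.9)² + (y + 18.3)² = 57.12²; (x + 31.8)² + (y − 66.8)² = 37.70²; (x − 47.0)² + (y + 33.0)² = 114.68².
Subtracting the N06 equation from the N07 and N08 equations removes the quadratic terms:
-21.8 x + 170.2 y = 6543.18
135.8 x − 29.4 y = -7362.51
Solving the 2×2 system: x ≈ -47.2, y ≈ 32.4 km.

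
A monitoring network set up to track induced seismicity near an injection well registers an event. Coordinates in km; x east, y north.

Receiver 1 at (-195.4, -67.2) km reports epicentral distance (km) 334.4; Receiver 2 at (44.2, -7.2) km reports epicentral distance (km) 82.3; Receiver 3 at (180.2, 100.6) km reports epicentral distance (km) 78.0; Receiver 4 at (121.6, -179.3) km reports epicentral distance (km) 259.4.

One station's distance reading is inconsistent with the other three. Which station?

Receiver 2

Solve using three stations at a time. Using Receiver 1, Receiver 3, Receiver 4 (subtract circle equations pairwise → linear system) gives (x, y) ≈ (105.1, 79.6).
Distances from that point to each station vs reported:
  Receiver 1: calculated 334.4 vs reported 334.4 → residual 0.0 km
  Receiver 2: calculated 106.0 vs reported 82.3 → residual 23.7 km
  Receiver 3: calculated 78.0 vs reported 78.0 → residual 0.0 km
  Receiver 4: calculated 259.4 vs reported 259.4 → residual 0.0 km
Receiver 1, Receiver 3, Receiver 4 are mutually consistent (residuals ≈ 0); Receiver 2 is off by 23.7 km.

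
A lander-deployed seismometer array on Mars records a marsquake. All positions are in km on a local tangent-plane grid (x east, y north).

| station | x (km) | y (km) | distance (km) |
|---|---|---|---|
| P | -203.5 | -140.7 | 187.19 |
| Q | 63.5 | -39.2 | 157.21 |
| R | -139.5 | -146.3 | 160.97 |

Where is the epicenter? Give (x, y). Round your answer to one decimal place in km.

-87.1 km east, 5.9 km north

Circle about each station: (x + 203.5)² + (y + 140.7)² = 187.19²; (x − 63.5)² + (y + 39.2)² = 157.21²; (x + 139.5)² + (y + 146.3)² = 160.97².
Subtracting pairs of circle equations eliminates x²+y² and gives linear equations (the radical axes):
534.0 x + 203.0 y = -45314.74
128.0 x − 11.2 y = -11216.04
Solving the 2×2 system: x ≈ -87.1, y ≈ 5.9 km.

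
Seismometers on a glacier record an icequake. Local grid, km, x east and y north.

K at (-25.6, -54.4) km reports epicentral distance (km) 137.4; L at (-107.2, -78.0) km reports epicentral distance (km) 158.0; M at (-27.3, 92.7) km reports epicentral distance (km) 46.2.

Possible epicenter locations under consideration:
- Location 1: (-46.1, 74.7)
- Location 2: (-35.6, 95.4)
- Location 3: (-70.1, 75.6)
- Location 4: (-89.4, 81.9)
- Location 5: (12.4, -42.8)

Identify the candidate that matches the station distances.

Location 3

For each candidate, compare |candidate − station| to the reported distance:
Location 1: residuals K 6.7, L 6.5, M 20.2 → max 20.2 km
Location 2: residuals K 12.7, L 29.6, M 37.5 → max 37.5 km
Location 3: residuals K 0.0, L 0.0, M 0.1 → max 0.1 km
Location 4: residuals K 13.1, L 2.9, M 16.8 → max 16.8 km
Location 5: residuals K 97.7, L 33.3, M 95.0 → max 97.7 km
Only Location 3 has all residuals ≈ 0.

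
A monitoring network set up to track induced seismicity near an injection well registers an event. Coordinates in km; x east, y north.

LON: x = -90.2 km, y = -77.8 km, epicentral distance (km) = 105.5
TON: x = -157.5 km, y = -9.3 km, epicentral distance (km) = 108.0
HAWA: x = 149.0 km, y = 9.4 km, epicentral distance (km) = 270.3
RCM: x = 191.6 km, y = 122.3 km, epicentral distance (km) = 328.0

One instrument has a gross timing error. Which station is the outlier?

Solve using three stations at a time. Using LON, HAWA, RCM (subtract circle equations pairwise → linear system) gives (x, y) ≈ (-120.8, 22.8).
Distances from that point to each station vs reported:
  LON: calculated 105.2 vs reported 105.5 → residual 0.3 km
  TON: calculated 48.7 vs reported 108.0 → residual 59.3 km
  HAWA: calculated 270.2 vs reported 270.3 → residual 0.1 km
  RCM: calculated 327.9 vs reported 328.0 → residual 0.1 km
LON, HAWA, RCM are mutually consistent (residuals ≈ 0); TON is off by 59.3 km.

TON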